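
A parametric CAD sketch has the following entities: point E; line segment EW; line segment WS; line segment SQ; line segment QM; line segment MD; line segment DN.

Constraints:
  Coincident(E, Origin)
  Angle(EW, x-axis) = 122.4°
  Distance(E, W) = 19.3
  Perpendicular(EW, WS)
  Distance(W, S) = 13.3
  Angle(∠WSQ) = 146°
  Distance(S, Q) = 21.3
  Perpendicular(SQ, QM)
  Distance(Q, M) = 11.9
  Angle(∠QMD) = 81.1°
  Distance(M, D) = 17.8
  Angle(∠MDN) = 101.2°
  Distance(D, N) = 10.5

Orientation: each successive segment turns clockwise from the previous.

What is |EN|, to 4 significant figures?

25.03

E is at the origin; EW runs at 122.4° with length 19.3, so W = (-10.34, 16.30). The perpendicularity gives WS at right angles to EW, so WS runs at 32.40°; with |WS| = 13.3, S = (0.8881, 23.42). ∠WSQ = 146.0° gives SQ at -1.600° from the x-axis; with |SQ| = 21.3, Q = (22.18, 22.83). SQ ⟂ QM, so QM runs at -91.60°; with |QM| = 11.9, M = (21.85, 10.93). ∠QMD = 81.1° gives MD at 169.5° from the x-axis; with |MD| = 17.8, D = (4.346, 14.18). ∠MDN = 101.2° gives DN at 90.70° from the x-axis; with |DN| = 10.5, N = (4.217, 24.67). Then |EN| = |N − E| = 25.03.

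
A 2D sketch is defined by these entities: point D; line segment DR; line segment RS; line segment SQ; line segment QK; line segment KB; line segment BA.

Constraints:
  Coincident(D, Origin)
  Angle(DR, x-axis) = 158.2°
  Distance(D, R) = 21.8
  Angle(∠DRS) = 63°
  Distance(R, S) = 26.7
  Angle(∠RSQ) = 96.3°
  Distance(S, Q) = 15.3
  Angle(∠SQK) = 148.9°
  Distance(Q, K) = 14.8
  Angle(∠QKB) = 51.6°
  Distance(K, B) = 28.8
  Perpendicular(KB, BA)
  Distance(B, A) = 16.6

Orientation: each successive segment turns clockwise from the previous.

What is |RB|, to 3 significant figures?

9.64

∠SQK = 148.9° gives QK at -73.6° from the x-axis; with |QK| = 14.8, K = (15.3, 1.15). ∠QKB = 51.6° gives KB at 158° from the x-axis; with |KB| = 28.8, B = (-11.4, 11.9). Then |RB| = |B − R| = 9.64.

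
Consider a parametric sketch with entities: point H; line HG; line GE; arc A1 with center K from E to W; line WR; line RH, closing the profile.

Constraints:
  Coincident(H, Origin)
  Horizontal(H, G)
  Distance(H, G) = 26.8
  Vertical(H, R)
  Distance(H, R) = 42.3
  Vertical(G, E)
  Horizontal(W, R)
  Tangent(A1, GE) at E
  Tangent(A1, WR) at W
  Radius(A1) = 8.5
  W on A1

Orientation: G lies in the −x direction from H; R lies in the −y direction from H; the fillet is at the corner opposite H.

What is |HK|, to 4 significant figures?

38.44

HR is vertical with |HR| = 42.3 and R on the −y side, so R = (0.000, -42.30). The virtual corner opposite H is at (-26.80, -42.30). Since A1 is tangent to GE there, KE ⟂ GE and tangency of A1 to WR means the radius KW is perpendicular to WR, with radius 8.5, so the center K sits 8.5 in from both sides at K = (-18.30, -33.80). Then |HK| = |K − H| = 38.44.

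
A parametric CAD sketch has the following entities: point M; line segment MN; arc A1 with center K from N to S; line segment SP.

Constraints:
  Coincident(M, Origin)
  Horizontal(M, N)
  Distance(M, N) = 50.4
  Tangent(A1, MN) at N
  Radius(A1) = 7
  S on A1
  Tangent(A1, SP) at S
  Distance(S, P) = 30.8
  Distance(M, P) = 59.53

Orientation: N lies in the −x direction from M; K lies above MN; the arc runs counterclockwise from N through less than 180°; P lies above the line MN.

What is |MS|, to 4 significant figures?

44.06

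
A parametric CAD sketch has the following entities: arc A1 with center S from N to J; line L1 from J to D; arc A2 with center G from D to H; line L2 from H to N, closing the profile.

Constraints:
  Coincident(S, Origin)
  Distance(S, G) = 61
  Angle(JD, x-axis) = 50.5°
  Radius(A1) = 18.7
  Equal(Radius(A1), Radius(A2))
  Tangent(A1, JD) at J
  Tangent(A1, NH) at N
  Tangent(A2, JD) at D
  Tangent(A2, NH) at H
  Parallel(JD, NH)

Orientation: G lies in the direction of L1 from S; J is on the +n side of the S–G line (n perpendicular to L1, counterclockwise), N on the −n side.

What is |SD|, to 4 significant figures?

63.80

The slot axis is L1's direction at 50.5°, so u = (cos 50.5°, sin 50.5°) = (0.6361, 0.7716) and n = (−sin 50.5°, cos 50.5°) = (-0.7716, 0.6361). S is at the origin and G lies 61.0 along u from S, so G = 61.0·u = (38.80, 47.07). Tangency of A1 to both parallel lines with radius 18.7 puts J and N at S ± 18.7·n: J = (-14.43, 11.89), N = (14.43, -11.89). Equal radii place D and H the same way about G: D = G + 18.7·n = (24.37, 58.96), H = G − 18.7·n = (53.23, 35.17). Then |SD| = |D − S| = 63.80.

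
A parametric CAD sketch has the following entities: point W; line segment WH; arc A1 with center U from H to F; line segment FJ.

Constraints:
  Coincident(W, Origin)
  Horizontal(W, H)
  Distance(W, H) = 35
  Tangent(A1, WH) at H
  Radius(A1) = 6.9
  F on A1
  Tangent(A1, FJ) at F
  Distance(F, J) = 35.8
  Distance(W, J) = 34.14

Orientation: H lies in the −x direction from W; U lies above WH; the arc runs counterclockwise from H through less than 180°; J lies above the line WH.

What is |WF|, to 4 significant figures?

29.42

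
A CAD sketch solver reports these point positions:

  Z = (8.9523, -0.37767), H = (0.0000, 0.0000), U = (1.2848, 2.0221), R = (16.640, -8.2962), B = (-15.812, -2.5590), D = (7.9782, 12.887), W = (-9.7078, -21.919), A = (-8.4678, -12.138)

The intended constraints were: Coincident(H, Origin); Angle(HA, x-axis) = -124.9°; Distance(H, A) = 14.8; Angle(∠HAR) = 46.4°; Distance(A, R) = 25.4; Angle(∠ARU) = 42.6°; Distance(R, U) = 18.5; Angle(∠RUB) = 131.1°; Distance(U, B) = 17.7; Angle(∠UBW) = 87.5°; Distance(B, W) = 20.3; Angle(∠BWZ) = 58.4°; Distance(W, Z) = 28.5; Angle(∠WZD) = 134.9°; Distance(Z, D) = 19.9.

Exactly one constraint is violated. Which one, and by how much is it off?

Distance(Z, D) = 19.9 — off by 6.60.

H = (0.00, 0.00) ✓; HA at -124.9° ✓; |HA| = 14.80 ✓; ∠HAR = 46.40° ✓; |AR| = 25.40 ✓; ∠ARU = 42.60° ✓; |RU| = 18.50 ✓; ∠RUB = 131.1° ✓; |UB| = 17.70 ✓; ∠UBW = 87.50° ✓; |BW| = 20.30 ✓; ∠BWZ = 58.40° ✓; |WZ| = 28.50 ✓; ∠WZD = 134.9° ✓; |ZD| = 13.30 ✗.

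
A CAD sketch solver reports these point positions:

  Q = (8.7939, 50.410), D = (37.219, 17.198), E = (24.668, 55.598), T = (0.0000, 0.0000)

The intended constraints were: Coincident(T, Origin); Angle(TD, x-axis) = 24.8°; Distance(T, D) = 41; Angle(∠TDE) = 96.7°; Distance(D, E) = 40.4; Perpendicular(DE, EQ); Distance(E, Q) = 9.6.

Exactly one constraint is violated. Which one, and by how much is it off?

Distance(E, Q) = 9.6 — off by 7.10.

T = (0.00, 0.00) ✓; TD at 24.80° ✓; |TD| = 41.00 ✓; ∠TDE = 96.70° ✓; |DE| = 40.40 ✓; ∠(DE, EQ) = 90.00° ✓; |EQ| = 16.70 ✗.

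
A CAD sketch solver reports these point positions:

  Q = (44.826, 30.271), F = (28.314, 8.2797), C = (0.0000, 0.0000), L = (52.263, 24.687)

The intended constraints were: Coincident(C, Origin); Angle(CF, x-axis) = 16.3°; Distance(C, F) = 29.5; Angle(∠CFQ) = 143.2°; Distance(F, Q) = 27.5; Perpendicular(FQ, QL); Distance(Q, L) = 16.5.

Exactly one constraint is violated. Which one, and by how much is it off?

Distance(Q, L) = 16.5 — off by 7.20.

C = (0.00, 0.00) ✓; CF at 16.30° ✓; |CF| = 29.50 ✓; ∠CFQ = 143.2° ✓; |FQ| = 27.50 ✓; ∠(FQ, QL) = 90.00° ✓; |QL| = 9.300 ✗.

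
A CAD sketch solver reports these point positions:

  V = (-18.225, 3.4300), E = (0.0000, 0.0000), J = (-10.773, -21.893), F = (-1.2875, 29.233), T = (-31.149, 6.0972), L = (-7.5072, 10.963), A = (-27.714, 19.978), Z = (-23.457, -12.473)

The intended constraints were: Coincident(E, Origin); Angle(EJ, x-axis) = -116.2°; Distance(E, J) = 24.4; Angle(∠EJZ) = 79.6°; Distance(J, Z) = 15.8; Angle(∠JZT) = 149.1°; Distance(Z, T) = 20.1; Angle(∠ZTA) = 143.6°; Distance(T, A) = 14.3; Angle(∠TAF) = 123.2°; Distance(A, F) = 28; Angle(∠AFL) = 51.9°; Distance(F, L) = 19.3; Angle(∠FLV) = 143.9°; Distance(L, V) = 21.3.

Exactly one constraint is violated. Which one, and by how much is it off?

Distance(L, V) = 21.3 — off by 8.20.

E = (0.00, 0.00) ✓; EJ at -116.2° ✓; |EJ| = 24.40 ✓; ∠EJZ = 79.60° ✓; |JZ| = 15.80 ✓; ∠JZT = 149.1° ✓; |ZT| = 20.10 ✓; ∠ZTA = 143.6° ✓; |TA| = 14.30 ✓; ∠TAF = 123.2° ✓; |AF| = 28.00 ✓; ∠AFL = 51.90° ✓; |FL| = 19.30 ✓; ∠FLV = 143.9° ✓; |LV| = 13.10 ✗.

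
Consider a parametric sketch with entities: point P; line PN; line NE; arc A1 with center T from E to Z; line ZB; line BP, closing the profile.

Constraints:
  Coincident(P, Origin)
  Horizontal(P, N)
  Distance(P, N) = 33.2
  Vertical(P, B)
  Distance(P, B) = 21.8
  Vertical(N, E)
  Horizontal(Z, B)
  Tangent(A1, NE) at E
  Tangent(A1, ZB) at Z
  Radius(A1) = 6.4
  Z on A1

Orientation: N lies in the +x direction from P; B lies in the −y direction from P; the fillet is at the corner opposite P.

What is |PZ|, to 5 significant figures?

34.547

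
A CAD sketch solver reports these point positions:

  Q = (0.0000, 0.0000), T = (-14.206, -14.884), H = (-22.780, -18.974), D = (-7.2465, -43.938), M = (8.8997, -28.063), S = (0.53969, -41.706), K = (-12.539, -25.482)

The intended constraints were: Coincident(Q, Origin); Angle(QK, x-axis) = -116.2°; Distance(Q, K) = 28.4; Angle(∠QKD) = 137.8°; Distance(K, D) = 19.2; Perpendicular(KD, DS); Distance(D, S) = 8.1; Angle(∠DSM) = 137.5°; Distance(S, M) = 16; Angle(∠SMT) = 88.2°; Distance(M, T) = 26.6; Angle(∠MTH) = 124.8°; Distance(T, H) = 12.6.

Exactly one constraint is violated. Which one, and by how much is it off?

Distance(T, H) = 12.6 — off by 3.10.

Q = (0.00, 0.00) ✓; QK at -116.2° ✓; |QK| = 28.40 ✓; ∠QKD = 137.8° ✓; |KD| = 19.20 ✓; ∠(KD, DS) = 89.99° ✓; |DS| = 8.100 ✓; ∠DSM = 137.5° ✓; |SM| = 16.00 ✓; ∠SMT = 88.20° ✓; |MT| = 26.60 ✓; ∠MTH = 124.8° ✓; |TH| = 9.500 ✗.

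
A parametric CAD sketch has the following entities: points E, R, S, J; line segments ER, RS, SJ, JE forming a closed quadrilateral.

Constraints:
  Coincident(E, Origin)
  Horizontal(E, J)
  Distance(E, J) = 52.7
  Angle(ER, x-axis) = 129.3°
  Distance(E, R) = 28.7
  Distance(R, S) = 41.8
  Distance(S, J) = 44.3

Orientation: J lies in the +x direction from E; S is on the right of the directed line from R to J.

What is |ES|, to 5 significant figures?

13.152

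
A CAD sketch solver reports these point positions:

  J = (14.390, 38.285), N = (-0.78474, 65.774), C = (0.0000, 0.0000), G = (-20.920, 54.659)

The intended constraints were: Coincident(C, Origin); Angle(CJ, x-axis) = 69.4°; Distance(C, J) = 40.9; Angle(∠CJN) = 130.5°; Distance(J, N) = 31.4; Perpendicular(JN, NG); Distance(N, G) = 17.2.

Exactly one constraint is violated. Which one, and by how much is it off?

Distance(N, G) = 17.2 — off by 5.80.

C = (0.00, 0.00) ✓; CJ at 69.40° ✓; |CJ| = 40.90 ✓; ∠CJN = 130.5° ✓; |JN| = 31.40 ✓; ∠(JN, NG) = 90.00° ✓; |NG| = 23.00 ✗.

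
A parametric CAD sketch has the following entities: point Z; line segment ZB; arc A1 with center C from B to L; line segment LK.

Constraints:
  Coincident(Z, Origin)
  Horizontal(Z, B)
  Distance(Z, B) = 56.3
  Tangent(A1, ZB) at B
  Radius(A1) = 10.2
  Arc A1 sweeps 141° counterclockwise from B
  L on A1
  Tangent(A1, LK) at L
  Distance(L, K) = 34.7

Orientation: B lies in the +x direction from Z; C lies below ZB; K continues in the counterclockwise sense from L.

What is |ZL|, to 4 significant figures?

53.07

Z is at the origin; ZB is horizontal with |ZB| = 56.3 and B on the +x side, so B = (56.30, 0.000). Since A1 is tangent to ZB there, CB ⟂ ZB, so C = B + (0, -10.2) = (56.30, -10.20). On A1, B sits at bearing 90° from C; a 141° counterclockwise sweep puts L at bearing 231°, so L = C + 10.2·(cos 231°, sin 231°) = (49.88, -18.13). Then |ZL| = |L − Z| = 53.07.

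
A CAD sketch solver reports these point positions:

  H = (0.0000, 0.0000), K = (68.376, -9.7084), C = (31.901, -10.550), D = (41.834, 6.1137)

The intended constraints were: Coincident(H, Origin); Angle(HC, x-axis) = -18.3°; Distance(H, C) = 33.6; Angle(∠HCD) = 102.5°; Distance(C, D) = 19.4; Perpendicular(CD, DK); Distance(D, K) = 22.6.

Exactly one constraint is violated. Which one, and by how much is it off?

Distance(D, K) = 22.6 — off by 8.30.

H = (0.00, 0.00) ✓; HC at -18.30° ✓; |HC| = 33.60 ✓; ∠HCD = 102.5° ✓; |CD| = 19.40 ✓; ∠(CD, DK) = 90.00° ✓; |DK| = 30.90 ✗.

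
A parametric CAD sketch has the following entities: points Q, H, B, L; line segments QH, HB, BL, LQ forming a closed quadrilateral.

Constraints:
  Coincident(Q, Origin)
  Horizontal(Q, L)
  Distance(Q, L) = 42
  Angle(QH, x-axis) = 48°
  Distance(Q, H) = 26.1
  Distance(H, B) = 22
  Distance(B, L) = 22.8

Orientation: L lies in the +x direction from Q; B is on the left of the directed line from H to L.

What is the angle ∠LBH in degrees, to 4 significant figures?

88.54°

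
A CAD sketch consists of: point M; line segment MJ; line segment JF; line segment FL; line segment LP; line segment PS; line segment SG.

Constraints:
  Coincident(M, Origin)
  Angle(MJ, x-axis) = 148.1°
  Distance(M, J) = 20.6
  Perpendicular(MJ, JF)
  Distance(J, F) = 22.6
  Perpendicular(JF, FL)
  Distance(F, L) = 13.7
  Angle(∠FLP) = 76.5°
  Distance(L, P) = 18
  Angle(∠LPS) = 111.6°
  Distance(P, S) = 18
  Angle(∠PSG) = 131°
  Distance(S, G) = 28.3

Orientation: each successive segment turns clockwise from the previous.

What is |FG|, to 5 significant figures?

29.751

∠LPS = 111.6° gives PS at 156.20° from the x-axis; with |PS| = 18.0, S = (-23.201, 17.458). ∠PSG = 131.0° gives SG at 107.20° from the x-axis; with |SG| = 28.3, G = (-31.569, 44.492). Then |FG| = |G − F| = 29.751.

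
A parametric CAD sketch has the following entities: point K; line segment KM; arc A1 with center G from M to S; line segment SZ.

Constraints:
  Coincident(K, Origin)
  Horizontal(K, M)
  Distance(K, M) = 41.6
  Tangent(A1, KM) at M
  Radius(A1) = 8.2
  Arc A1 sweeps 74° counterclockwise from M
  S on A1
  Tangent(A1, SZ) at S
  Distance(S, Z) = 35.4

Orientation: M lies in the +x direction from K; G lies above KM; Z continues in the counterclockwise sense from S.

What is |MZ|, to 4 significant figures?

43.69

K is at the origin; KM is horizontal with |KM| = 41.6 and M on the +x side, so M = (41.60, 0.000). A1 meets KM tangentially, so GM is at right angles to KM, so G = M + (0, 8.2) = (41.60, 8.200). On A1, M sits at bearing -90° from G; a 74° counterclockwise sweep puts S at bearing -16°, so S = G + 8.2·(cos -16°, sin -16°) = (49.48, 5.940). Since A1 is tangent to SZ there, GS ⟂ SZ, so SZ runs along (−sin -16°, cos -16°); with |SZ| = 35.4, Z = (59.24, 39.97). Then |MZ| = |Z − M| = 43.69.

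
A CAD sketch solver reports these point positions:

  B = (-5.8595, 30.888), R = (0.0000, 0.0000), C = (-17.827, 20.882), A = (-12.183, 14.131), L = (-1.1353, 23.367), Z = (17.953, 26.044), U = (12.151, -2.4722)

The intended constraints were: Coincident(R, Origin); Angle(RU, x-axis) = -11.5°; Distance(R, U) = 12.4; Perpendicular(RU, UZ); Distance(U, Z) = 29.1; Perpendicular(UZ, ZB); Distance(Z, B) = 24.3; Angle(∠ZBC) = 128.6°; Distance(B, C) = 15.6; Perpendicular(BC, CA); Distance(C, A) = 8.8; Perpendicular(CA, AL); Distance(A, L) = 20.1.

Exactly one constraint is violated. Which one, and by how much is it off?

Distance(A, L) = 20.1 — off by 5.70.

R = (0.00, 0.00) ✓; RU at -11.50° ✓; |RU| = 12.40 ✓; ∠(RU, UZ) = 90.00° ✓; |UZ| = 29.10 ✓; ∠(UZ, ZB) = 90.00° ✓; |ZB| = 24.30 ✓; ∠ZBC = 128.6° ✓; |BC| = 15.60 ✓; ∠(BC, CA) = 90.00° ✓; |CA| = 8.799 ✓; ∠(CA, AL) = 90.00° ✓; |AL| = 14.40 ✗.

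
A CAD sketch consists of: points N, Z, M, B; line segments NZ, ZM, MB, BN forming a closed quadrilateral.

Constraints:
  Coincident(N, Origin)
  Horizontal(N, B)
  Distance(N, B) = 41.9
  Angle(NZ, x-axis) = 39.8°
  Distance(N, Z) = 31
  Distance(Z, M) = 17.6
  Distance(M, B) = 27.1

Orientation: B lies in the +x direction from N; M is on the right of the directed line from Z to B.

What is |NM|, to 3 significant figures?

15.8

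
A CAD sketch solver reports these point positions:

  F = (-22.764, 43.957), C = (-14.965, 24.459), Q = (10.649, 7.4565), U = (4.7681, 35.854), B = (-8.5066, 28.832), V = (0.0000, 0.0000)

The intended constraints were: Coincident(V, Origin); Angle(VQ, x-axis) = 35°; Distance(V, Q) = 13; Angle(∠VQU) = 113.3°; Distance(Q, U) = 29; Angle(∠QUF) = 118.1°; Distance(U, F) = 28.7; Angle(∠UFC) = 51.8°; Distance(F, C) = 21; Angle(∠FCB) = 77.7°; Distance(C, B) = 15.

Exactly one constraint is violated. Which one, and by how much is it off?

Distance(C, B) = 15 — off by 7.20.

V = (0.00, 0.00) ✓; VQ at 35.00° ✓; |VQ| = 13.00 ✓; ∠VQU = 113.3° ✓; |QU| = 29.00 ✓; ∠QUF = 118.1° ✓; |UF| = 28.70 ✓; ∠UFC = 51.80° ✓; |FC| = 21.00 ✓; ∠FCB = 77.70° ✓; |CB| = 7.800 ✗.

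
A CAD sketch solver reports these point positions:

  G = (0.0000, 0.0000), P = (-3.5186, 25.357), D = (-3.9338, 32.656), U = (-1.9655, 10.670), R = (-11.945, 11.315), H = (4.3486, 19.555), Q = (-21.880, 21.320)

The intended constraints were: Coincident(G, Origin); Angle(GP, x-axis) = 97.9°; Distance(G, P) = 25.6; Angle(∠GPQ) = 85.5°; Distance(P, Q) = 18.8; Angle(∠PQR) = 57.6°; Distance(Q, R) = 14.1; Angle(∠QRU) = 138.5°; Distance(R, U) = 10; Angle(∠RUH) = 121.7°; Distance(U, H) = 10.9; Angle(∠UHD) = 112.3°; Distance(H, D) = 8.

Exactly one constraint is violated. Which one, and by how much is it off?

Distance(H, D) = 8 — off by 7.50.

G = (0.00, 0.00) ✓; GP at 97.90° ✓; |GP| = 25.60 ✓; ∠GPQ = 85.50° ✓; |PQ| = 18.80 ✓; ∠PQR = 57.60° ✓; |QR| = 14.10 ✓; ∠QRU = 138.5° ✓; |RU| = 10.00 ✓; ∠RUH = 121.7° ✓; |UH| = 10.90 ✓; ∠UHD = 112.3° ✓; |HD| = 15.50 ✗.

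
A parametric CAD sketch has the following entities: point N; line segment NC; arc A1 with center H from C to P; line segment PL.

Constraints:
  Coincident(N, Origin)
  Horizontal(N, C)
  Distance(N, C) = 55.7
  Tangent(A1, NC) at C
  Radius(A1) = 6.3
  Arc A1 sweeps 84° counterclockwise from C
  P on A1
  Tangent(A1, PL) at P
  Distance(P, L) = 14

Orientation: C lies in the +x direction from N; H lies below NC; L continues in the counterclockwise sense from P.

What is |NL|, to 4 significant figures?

51.81

N is at the origin; NC is horizontal with |NC| = 55.7 and C on the +x side, so C = (55.70, 0.000). A1 meets NC tangentially, so HC is at right angles to NC, so H = C + (0, -6.3) = (55.70, -6.300). On A1, C sits at bearing 90° from H; an 84° counterclockwise sweep puts P at bearing 174°, so P = H + 6.3·(cos 174°, sin 174°) = (49.43, -5.641). The tangent condition forces HP to be normal to PL, so PL runs along (−sin 174°, cos 174°); with |PL| = 14.0, L = (47.97, -19.56). Then |NL| = |L − N| = 51.81.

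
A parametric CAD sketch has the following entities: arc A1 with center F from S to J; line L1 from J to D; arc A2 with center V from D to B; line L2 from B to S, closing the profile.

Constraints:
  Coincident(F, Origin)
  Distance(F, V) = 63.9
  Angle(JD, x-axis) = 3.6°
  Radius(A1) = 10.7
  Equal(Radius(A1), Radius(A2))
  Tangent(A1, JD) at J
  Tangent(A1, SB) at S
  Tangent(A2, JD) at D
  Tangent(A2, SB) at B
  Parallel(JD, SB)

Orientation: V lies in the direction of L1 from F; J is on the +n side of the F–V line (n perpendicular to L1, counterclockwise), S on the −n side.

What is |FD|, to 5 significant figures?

64.790

The slot axis is L1's direction at 3.6°, so u = (cos 3.6°, sin 3.6°) = (0.99803, 0.062791) and n = (−sin 3.6°, cos 3.6°) = (-0.062791, 0.99803). F is at the origin and V lies 63.9 along u from F, so V = 63.9·u = (63.774, 4.0123). Tangency of A1 to both parallel lines with radius 10.7 puts J and S at F ± 10.7·n: J = (-0.67186, 10.679), S = (0.67186, -10.679). Equal radii place D and B the same way about V: D = V + 10.7·n = (63.102, 14.691), B = V − 10.7·n = (64.446, -6.6666). Then |FD| = |D − F| = 64.790.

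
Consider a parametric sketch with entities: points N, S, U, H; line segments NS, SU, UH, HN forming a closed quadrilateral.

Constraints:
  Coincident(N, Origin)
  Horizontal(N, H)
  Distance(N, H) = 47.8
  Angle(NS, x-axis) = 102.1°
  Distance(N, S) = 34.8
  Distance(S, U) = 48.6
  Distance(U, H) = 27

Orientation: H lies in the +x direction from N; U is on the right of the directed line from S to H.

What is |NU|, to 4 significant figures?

21.96

Checks: |SU| = 48.60 ✓; |UH| = 27.00 ✓.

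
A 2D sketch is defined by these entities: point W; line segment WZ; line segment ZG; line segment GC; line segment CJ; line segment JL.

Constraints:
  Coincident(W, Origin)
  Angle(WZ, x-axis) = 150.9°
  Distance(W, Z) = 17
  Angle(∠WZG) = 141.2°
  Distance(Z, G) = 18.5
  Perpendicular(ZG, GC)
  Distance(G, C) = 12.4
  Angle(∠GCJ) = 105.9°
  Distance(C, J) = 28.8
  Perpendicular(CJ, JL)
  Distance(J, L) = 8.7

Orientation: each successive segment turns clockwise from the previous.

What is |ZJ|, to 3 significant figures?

22.3

W is at the origin; WZ runs at 150.9° with length 17.0, so Z = (-14.9, 8.27). ∠WZG = 141.2° gives ZG at 112° from the x-axis; with |ZG| = 18.5, G = (-21.8, 25.4). The perpendicularity gives GC at right angles to ZG, so GC runs at 22.1°; with |GC| = 12.4, C = (-10.3, 30.1). ∠GCJ = 105.9° gives CJ at -52.0° from the x-axis; with |CJ| = 28.8, J = (7.41, 7.38). Then |ZJ| = |J − Z| = 22.3.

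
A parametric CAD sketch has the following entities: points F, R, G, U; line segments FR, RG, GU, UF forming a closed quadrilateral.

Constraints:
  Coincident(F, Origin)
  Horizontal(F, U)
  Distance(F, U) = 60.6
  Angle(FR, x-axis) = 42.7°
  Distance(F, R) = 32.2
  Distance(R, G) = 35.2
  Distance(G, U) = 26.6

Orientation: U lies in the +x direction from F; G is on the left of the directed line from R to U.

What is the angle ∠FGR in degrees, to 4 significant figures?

16.72°

F is at the origin; F and U share the same y with |FU| = 60.6 and U in +x, so U = (60.6, 0). FR runs at 42.7° with |FR| = 32.2, so R = (23.66, 21.84). G is determined by |RG| = 35.2 and |GU| = 26.6 together: it lies at the intersection of circle(R, 35.2) and circle(U, 26.6). With |RU| = 42.91, the foot of the radical line on RU is 27.65 from R and the perpendicular offset is √(35.2² − 27.65²) = 21.79. Taking the left-of-RU solution: G = (58.55, 26.52).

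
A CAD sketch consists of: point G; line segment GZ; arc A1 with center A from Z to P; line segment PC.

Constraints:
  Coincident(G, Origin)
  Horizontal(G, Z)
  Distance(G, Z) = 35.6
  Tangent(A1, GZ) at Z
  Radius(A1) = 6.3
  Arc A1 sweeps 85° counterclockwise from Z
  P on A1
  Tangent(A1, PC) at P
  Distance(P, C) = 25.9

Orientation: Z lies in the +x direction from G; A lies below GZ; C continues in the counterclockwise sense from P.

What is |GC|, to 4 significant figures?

41.57

G is at the origin; GZ is horizontal with |GZ| = 35.6 and Z on the +x side, so Z = (35.60, 0.000). A1 meets GZ tangentially, so AZ is at right angles to GZ, so A = Z + (0, -6.3) = (35.60, -6.300). On A1, Z sits at bearing 90° from A; an 85° counterclockwise sweep puts P at bearing 175°, so P = A + 6.3·(cos 175°, sin 175°) = (29.32, -5.751). A1 meets PC tangentially, so AP is at right angles to PC, so PC runs along (−sin 175°, cos 175°); with |PC| = 25.9, C = (27.07, -31.55). Then |GC| = |C − G| = 41.57.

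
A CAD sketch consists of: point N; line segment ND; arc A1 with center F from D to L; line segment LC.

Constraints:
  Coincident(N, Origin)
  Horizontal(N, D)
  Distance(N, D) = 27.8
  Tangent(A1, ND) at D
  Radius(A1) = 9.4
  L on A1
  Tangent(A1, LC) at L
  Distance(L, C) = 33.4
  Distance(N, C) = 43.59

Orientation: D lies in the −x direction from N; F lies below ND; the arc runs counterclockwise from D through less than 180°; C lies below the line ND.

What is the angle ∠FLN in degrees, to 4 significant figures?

15.47°

N is at the origin; ND is horizontal with |ND| = 27.8 and D on the −x side, so D = (-27.80, 0.000). Tangency of A1 to ND means the radius FD is perpendicular to ND, so F = D + (0, -9.4) = (-27.80, -9.400). Since FL ⟂ LC (tangency), |FC| = √(9.4² + 33.4²) = 34.70 regardless of where L sits on A1. So C lies on both circle(N, 43.59) and circle(F, 34.70); the below-ND intersection is C = (-14.06, -41.26). L is the foot of the tangent from C: L = (-35.10, -15.32).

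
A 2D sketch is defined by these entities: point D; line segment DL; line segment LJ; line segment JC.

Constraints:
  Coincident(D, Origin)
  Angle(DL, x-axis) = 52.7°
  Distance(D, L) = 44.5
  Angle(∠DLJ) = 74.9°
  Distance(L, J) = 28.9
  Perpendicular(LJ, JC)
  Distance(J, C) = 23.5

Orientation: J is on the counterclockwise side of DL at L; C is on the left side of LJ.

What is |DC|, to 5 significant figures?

26.046

D is at the origin; DL runs at 52.7° with length 44.5, so L = 44.5·(cos 52.7°, sin 52.7°) = (26.966, 35.399). ∠DLJ = 74.9°, so LJ runs at 52.7° + (180° − 74.9°) = 157.80° from the x-axis; with |LJ| = 28.9, J = L + 28.9·(cos 157.80°, sin 157.80°) = (0.20882, 46.318). LJ is perpendicular to JC; with |JC| = 23.5 on the left of LJ, C = J + 23.5·(-0.37784, -0.92587) = (-8.6704, 24.560). Then |DC| = |C − D| = 26.046.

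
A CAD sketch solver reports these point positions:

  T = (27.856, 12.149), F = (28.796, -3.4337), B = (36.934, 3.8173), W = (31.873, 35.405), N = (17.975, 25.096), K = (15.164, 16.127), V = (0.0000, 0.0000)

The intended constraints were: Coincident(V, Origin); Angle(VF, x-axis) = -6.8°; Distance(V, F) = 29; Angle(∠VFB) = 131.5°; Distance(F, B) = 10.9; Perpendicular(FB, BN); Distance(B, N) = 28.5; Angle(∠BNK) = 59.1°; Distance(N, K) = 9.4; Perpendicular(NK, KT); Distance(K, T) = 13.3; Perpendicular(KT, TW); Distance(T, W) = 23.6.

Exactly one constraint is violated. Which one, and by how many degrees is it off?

Perpendicular(KT, TW) — off by 7.60°.

V = (0.00, 0.00) ✓; VF at -6.800° ✓; |VF| = 29.00 ✓; ∠VFB = 131.5° ✓; |FB| = 10.90 ✓; ∠(FB, BN) = 90.00° ✓; |BN| = 28.50 ✓; ∠BNK = 59.10° ✓; |NK| = 9.399 ✓; ∠(NK, KT) = 90.00° ✓; |KT| = 13.30 ✓; ∠(KT, TW) = 97.60° ✗; |TW| = 23.60 ✓.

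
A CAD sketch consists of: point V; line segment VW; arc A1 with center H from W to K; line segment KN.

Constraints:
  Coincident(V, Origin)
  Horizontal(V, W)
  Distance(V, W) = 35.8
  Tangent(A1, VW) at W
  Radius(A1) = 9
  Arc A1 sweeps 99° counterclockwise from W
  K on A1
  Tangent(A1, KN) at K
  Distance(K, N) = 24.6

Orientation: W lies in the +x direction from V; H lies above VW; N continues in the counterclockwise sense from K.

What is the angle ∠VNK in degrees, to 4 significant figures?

58.64°

V is at the origin; VW is horizontal with |VW| = 35.8 and W on the +x side, so W = (35.80, 0.000). Tangency of A1 to VW means the radius HW is perpendicular to VW, so H = W + (0, 9) = (35.80, 9.000). On A1, W sits at bearing -90° from H; a 99° counterclockwise sweep puts K at bearing 9°, so K = H + 9.0·(cos 9°, sin 9°) = (44.69, 10.41). Tangency of A1 to KN means the radius HK is perpendicular to KN, so KN runs along (−sin 9°, cos 9°); with |KN| = 24.6, N = (40.84, 34.71). Then cos ∠VNK = NV·NK / (|NV||NK|), giving 58.64°.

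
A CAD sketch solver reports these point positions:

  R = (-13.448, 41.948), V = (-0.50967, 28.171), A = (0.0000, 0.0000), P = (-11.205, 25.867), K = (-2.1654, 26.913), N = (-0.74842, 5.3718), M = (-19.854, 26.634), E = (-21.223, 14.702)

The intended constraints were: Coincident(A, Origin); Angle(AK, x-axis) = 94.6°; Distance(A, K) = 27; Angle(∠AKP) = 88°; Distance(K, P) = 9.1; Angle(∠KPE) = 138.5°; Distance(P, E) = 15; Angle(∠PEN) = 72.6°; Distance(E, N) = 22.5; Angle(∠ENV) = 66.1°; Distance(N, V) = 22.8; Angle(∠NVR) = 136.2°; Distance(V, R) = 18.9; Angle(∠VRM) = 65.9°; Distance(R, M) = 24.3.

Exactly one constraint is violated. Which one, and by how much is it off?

Distance(R, M) = 24.3 — off by 7.70.

A = (0.00, 0.00) ✓; AK at 94.60° ✓; |AK| = 27.00 ✓; ∠AKP = 88.00° ✓; |KP| = 9.100 ✓; ∠KPE = 138.5° ✓; |PE| = 15.00 ✓; ∠PEN = 72.60° ✓; |EN| = 22.50 ✓; ∠ENV = 66.10° ✓; |NV| = 22.80 ✓; ∠NVR = 136.2° ✓; |VR| = 18.90 ✓; ∠VRM = 65.90° ✓; |RM| = 16.60 ✗.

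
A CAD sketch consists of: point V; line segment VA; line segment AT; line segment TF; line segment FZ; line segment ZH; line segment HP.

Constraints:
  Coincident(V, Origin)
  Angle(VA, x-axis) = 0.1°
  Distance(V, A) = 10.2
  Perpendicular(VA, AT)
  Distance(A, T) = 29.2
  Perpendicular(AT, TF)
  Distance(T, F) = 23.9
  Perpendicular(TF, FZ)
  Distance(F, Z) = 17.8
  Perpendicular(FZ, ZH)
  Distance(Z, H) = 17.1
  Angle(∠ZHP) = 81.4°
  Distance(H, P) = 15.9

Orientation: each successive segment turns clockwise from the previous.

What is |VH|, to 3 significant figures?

11.9

V is at the origin; VA runs at 0.1° with length 10.2, so A = (10.2, 0.0178). VA ⟂ AT, so AT runs at -89.9°; with |AT| = 29.2, T = (10.3, -29.2). AT ⟂ TF, so TF runs at -180°; with |TF| = 23.9, F = (-13.6, -29.2). TF ⟂ FZ, so FZ runs at 90.1°; with |FZ| = 17.8, Z = (-13.7, -11.4). The perpendicularity gives ZH at right angles to FZ, so ZH runs at 0.100°; with |ZH| = 17.1, H = (3.42, -11.4). Then |VH| = |H − V| = 11.9.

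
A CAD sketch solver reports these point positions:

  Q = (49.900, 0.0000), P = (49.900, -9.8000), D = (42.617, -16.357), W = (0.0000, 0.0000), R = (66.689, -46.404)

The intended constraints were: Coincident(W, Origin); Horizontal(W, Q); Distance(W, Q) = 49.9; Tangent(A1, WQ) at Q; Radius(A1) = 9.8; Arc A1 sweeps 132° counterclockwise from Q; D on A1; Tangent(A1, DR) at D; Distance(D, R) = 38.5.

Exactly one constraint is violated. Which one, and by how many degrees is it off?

Tangent(A1, DR) at D — off by 3.30°.

W = (0.00, 0.00) ✓; W.y = 0.00, Q.y = 0.00 ✓; |WQ| = 49.90 ✓; ∠(PQ, QW) = 90.00° ✓; |PQ| = 9.800 ✓; bearing(P→D) − bearing(P→Q) = 132.0° ✓; |PD| = 9.800 ✓; ∠(PD, DR) = 93.30° ✗; |DR| = 38.50 ✓.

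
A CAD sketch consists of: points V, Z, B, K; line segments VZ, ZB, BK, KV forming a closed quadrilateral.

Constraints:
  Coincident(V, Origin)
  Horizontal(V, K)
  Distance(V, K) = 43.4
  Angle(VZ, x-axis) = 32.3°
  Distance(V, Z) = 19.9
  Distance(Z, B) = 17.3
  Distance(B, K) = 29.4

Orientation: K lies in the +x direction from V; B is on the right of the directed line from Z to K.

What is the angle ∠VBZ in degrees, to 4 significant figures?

72.99°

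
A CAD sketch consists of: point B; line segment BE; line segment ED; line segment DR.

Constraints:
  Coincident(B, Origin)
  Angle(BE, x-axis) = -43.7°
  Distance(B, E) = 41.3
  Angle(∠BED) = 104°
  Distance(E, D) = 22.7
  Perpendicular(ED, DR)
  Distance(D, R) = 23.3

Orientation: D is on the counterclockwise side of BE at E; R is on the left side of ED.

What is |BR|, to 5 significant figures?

36.743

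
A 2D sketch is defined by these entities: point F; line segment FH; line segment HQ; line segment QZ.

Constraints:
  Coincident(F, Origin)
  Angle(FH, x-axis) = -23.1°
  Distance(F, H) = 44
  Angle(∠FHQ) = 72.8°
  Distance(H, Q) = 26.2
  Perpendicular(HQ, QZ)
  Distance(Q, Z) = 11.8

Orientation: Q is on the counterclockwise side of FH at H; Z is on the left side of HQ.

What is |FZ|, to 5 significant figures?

32.984

F is at the origin; FH runs at -23.1° with length 44.0, so H = 44.0·(cos -23.1°, sin -23.1°) = (40.472, -17.263). ∠FHQ = 72.8°, so HQ runs at -23.1° + (180° − 72.8°) = 84.100° from the x-axis; with |HQ| = 26.2, Q = H + 26.2·(cos 84.100°, sin 84.100°) = (43.165, 8.7984). The perpendicularity gives QZ at right angles to HQ; with |QZ| = 11.8 on the left of HQ, Z = Q + 11.8·(-0.99470, 0.10279) = (31.428, 10.011). Then |FZ| = |Z − F| = 32.984.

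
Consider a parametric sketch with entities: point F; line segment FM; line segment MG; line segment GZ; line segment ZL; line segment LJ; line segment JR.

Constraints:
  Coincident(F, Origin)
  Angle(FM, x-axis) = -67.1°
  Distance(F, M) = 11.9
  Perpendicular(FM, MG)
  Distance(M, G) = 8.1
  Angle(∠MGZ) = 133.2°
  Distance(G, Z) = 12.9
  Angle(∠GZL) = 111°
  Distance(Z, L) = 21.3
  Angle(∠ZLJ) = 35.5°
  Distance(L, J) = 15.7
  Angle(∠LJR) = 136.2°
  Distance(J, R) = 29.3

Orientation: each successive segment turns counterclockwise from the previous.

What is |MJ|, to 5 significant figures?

14.032

F is at the origin; FM runs at -67.1° with length 11.9, so M = (4.6306, -10.962). FM is perpendicular to MG, so MG runs at 22.900°; with |MG| = 8.1, G = (12.092, -7.8102). ∠MGZ = 133.2° gives GZ at 69.700° from the x-axis; with |GZ| = 12.9, Z = (16.568, 4.2886). ∠GZL = 111.0° gives ZL at 138.70° from the x-axis; with |ZL| = 21.3, L = (0.56572, 18.347). ∠ZLJ = 35.5° gives LJ at -76.800° from the x-axis; with |LJ| = 15.7, J = (4.1508, 3.0614). Then |MJ| = |J − M| = 14.032.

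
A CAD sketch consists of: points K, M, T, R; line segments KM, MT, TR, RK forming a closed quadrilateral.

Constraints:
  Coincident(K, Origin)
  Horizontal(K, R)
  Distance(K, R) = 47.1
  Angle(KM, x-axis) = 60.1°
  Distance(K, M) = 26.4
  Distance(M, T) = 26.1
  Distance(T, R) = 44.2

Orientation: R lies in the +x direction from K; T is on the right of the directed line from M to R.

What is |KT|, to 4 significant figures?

3.122

K is at the origin; K and R share the same y with |KR| = 47.1 and R in +x, so R = (47.1, 0). KM runs at 60.1° with |KM| = 26.4, so M = (13.16, 22.89). T is determined by |MT| = 26.1 and |TR| = 44.2 together: it lies at the intersection of circle(M, 26.1) and circle(R, 44.2). With |MR| = 40.94, the foot of the radical line on MR is 4.926 from M and the perpendicular offset is √(26.1² − 4.926²) = 25.63. Taking the right-of-MR solution: T = (2.914, -1.119).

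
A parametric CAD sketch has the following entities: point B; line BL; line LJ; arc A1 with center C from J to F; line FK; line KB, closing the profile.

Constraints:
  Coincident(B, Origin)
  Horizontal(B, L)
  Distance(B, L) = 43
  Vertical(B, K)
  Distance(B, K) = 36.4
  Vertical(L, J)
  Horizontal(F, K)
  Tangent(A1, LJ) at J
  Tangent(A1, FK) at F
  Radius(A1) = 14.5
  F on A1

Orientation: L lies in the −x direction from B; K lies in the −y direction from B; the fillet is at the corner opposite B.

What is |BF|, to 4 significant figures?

46.23

The virtual corner opposite B is at (-43.00, -36.40). A1 meets LJ tangentially, so CJ is at right angles to LJ and since A1 is tangent to FK there, CF ⟂ FK, with radius 14.5, so the center C sits 14.5 in from both sides at C = (-28.50, -21.90). That places the tangent points at J = (-43.00, -21.90) on LJ and F = (-28.50, -36.40) on FK. Then |BF| = |F − B| = 46.23.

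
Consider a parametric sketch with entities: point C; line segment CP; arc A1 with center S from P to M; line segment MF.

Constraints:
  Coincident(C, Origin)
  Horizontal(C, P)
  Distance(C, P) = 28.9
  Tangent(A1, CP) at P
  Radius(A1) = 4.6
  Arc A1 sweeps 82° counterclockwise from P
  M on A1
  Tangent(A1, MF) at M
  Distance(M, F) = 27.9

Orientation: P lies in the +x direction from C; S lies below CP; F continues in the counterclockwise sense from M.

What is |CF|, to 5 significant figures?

37.637

C is at the origin; C and P share the same y with |CP| = 28.9 and P on the +x side, so P = (28.900, 0.0000). Since A1 is tangent to CP there, SP ⟂ CP, so S = P + (0, -4.6) = (28.900, -4.6000). On A1, P sits at bearing 90° from S; an 82° counterclockwise sweep puts M at bearing 172°, so M = S + 4.6·(cos 172°, sin 172°) = (24.345, -3.9598). Tangency of A1 to MF means the radius SM is perpendicular to MF, so MF runs along (−sin 172°, cos 172°); with |MF| = 27.9, F = (20.462, -31.588). Then |CF| = |F − C| = 37.637.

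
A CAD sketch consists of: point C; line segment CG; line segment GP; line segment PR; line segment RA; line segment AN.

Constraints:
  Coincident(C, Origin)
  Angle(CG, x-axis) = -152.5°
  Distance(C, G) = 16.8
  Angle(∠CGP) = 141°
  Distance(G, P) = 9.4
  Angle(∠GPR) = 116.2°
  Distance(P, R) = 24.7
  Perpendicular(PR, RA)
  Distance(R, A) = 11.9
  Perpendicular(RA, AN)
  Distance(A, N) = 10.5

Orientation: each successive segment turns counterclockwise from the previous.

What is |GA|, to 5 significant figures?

29.058

C is at the origin; CG runs at -152.5° with length 16.8, so G = (-14.902, -7.7574). ∠CGP = 141.0° gives GP at -113.50° from the x-axis; with |GP| = 9.4, P = (-18.650, -16.378). ∠GPR = 116.2° gives PR at -49.700° from the x-axis; with |PR| = 24.7, R = (-2.6743, -35.216). PR is perpendicular to RA, so RA runs at 40.300°; with |RA| = 11.9, A = (6.4014, -27.519). Then |GA| = |A − G| = 29.058.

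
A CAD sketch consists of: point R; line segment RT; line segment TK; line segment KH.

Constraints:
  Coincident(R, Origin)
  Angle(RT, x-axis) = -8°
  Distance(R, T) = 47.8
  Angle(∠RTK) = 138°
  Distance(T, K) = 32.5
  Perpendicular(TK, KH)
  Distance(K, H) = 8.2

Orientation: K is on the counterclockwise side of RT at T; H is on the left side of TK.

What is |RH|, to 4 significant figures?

72.06

∠RTK = 138.0°, so TK runs at -8.0° + (180° − 138.0°) = 34.00° from the x-axis; with |TK| = 32.5, K = T + 32.5·(cos 34.00°, sin 34.00°) = (74.28, 11.52). TK is perpendicular to KH; with |KH| = 8.2 on the left of TK, H = K + 8.2·(-0.5592, 0.8290) = (69.69, 18.32). Then |RH| = |H − R| = 72.06.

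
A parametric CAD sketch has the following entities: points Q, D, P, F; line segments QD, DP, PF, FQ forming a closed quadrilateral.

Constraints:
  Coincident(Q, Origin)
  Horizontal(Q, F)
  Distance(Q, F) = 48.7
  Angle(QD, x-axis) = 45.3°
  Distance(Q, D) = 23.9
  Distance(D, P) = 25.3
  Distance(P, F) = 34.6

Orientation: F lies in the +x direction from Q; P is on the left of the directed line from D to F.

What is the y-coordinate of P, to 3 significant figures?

32.5

Q is at the origin; QF is horizontal with |QF| = 48.7 and F in +x, so F = (48.7, 0). QD runs at 45.3° with |QD| = 23.9, so D = (16.8, 17.0). P is determined by |DP| = 25.3 and |PF| = 34.6 together: it lies at the intersection of circle(D, 25.3) and circle(F, 34.6). With |DF| = 36.1, the foot of the radical line on DF is 10.4 from D and the perpendicular offset is √(25.3² − 10.4²) = 23.1. Taking the left-of-DF solution: P = (36.8, 32.5).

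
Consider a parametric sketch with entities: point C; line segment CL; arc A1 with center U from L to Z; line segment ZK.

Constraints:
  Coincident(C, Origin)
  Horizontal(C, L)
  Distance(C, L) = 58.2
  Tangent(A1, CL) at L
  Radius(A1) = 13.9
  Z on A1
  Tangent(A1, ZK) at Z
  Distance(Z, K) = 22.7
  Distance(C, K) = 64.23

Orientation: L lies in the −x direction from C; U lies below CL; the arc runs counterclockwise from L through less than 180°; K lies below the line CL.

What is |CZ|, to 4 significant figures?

71.73

Checks: |UZ| = 13.90 ✓; ∠(UZ, ZK) = 90.00° ✓; |ZK| = 22.70 ✓; |CK| = 64.23 ✓.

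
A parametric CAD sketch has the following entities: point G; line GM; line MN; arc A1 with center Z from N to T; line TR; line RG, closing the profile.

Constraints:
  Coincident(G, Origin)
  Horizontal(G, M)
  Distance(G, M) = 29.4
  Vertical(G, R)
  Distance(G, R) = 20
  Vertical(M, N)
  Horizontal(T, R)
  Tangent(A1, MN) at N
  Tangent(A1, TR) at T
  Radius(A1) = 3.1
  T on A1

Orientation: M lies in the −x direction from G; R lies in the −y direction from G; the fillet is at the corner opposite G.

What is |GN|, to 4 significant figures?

33.91

G is at the origin; GM is horizontal with |GM| = 29.4 and M on the −x side, so M = (-29.40, 0.000). GR is vertical with |GR| = 20.0 and R on the −y side, so R = (0.000, -20.00). The virtual corner opposite G is at (-29.40, -20.00). The tangent condition forces ZN to be normal to MN and tangency of A1 to TR means the radius ZT is perpendicular to TR, with radius 3.1, so the center Z sits 3.1 in from both sides at Z = (-26.30, -16.90). That places the tangent points at N = (-29.40, -16.90) on MN and T = (-26.30, -20.00) on TR. Then |GN| = |N − G| = 33.91.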